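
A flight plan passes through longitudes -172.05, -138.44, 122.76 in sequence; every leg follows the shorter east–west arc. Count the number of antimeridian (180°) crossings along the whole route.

Leg 1: -172.05° → -138.44°, shortest Δλ = 33.61° (east) — does not cross 180°.
Leg 2: -138.44° → +122.76°, shortest Δλ = -98.8° (west) — crosses 180°.
Total crossings: 1.

1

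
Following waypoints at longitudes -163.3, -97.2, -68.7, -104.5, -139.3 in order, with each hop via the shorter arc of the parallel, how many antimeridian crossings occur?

Leg 1: -163.3° → -97.2°, shortest Δλ = 66.1° (east) — does not cross 180°.
Leg 2: -97.2° → -68.7°, shortest Δλ = 28.5° (east) — does not cross 180°.
Leg 3: -68.7° → -104.5°, shortest Δλ = -35.8° (west) — does not cross 180°.
Leg 4: -104.5° → -139.3°, shortest Δλ = -34.8° (west) — does not cross 180°.
Total crossings: 0.

0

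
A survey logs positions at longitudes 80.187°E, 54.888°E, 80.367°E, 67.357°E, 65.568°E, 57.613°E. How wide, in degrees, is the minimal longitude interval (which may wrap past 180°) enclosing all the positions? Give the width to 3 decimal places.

Sort the longitudes: +54.888°, +57.613°, +65.568°, +67.357°, +80.187°, +80.367°.
Eastward gaps between consecutive values (wrapping around): 2.725°, 7.955°, 1.789°, 12.830°, 0.180°, 334.521°.
Largest gap = 334.521° ⇒ minimal covering band is its complement: 360° − 334.521° = 25.479°.
Band runs from +54.888° eastward to +80.367°.

25.479°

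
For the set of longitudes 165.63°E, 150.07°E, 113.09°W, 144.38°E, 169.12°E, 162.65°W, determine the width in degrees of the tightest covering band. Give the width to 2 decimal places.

Sort the longitudes: -162.65°, -113.09°, +144.38°, +150.07°, +165.63°, +169.12°.
Eastward gaps between consecutive values (wrapping around): 49.56°, 257.47°, 5.69°, 15.56°, 3.49°, 28.23°.
Largest gap = 257.47° ⇒ minimal covering band is its complement: 360° − 257.47° = 102.53°.
Band runs from +144.38° eastward to -113.09°, crossing the antimeridian.

102.53°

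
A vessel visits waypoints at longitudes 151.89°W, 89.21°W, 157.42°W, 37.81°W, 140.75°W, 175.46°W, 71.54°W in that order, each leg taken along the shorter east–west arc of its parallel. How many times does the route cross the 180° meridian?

Leg 1: -151.89° → -89.21°, shortest Δλ = 62.68° (east) — does not cross 180°.
Leg 2: -89.21° → -157.42°, shortest Δλ = -68.21° (west) — does not cross 180°.
Leg 3: -157.42° → -37.81°, shortest Δλ = 119.61° (east) — does not cross 180°.
Leg 4: -37.81° → -140.75°, shortest Δλ = -102.94° (west) — does not cross 180°.
Leg 5: -140.75° → -175.46°, shortest Δλ = -34.71° (west) — does not cross 180°.
Leg 6: -175.46° → -71.54°, shortest Δλ = 103.92° (east) — does not cross 180°.
Total crossings: 0.

0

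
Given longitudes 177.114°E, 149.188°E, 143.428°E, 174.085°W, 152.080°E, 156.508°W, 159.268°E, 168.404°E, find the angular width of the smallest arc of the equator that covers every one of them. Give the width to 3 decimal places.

60.064°

Sort the longitudes: -174.085°, -156.508°, +143.428°, +149.188°, +152.080°, +159.268°, +168.404°, +177.114°.
Eastward gaps between consecutive values (wrapping around): 17.577°, 299.936°, 5.760°, 2.892°, 7.188°, 9.136°, 8.710°, 8.801°.
Largest gap = 299.936° ⇒ minimal covering band is its complement: 360° − 299.936° = 60.064°.
Band runs from +143.428° eastward to -156.508°, crossing the antimeridian.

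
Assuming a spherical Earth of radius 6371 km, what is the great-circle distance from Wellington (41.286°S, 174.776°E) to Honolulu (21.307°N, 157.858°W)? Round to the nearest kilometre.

7511 km

Δλ = -157.858 − 174.776 = -332.634°; wrapped into (−180°, 180°]: 27.366°.
Δφ = 21.307 − -41.286 = 62.593°.
a = sin²(Δφ/2) + cos φ₁ · cos φ₂ · sin²(Δλ/2) = 0.309018.
c = 2·atan2(√a, √(1−a)) = 1.17888 rad → d = 6371·c ≈ 7510.62 km.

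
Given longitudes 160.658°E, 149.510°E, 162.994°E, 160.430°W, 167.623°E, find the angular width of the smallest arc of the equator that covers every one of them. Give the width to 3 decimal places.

Sort the longitudes: -160.430°, +149.510°, +160.658°, +162.994°, +167.623°.
Eastward gaps between consecutive values (wrapping around): 309.940°, 11.148°, 2.336°, 4.629°, 31.947°.
Largest gap = 309.940° ⇒ minimal covering band is its complement: 360° − 309.940° = 50.060°.
Band runs from +149.510° eastward to -160.430°, crossing the antimeridian.

50.060°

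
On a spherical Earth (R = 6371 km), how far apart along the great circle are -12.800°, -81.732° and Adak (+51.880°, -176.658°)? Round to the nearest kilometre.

Δλ = -176.658 − -81.732 = -94.926°.
Δφ = 51.880 − -12.800 = 64.680°.
a = sin²(Δφ/2) + cos φ₁ · cos φ₂ · sin²(Δλ/2) = 0.612994.
c = 2·atan2(√a, √(1−a)) = 1.79875 rad → d = 6371·c ≈ 11459.85 km.

11460 km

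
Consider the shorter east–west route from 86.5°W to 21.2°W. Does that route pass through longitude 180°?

Signed shortest Δλ = ((-21.2 − -86.5 + 180) mod 360) − 180 = 65.3°.
Going east by 65.3° from -86.5° reaches -21.2° without touching 180°.

No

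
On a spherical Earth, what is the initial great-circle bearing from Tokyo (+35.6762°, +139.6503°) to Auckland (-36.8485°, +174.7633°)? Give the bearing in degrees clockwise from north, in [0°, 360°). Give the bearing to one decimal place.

Δλ = 174.7633 − 139.6503 = 35.1130°.
θ = atan2( sin Δλ · cos φ₂ , cos φ₁ · sin φ₂ − sin φ₁ · cos φ₂ · cos Δλ )
  = atan2(0.46028, -0.86892) = 152.089° → normalised to [0°, 360°): 152.089°.

152.1°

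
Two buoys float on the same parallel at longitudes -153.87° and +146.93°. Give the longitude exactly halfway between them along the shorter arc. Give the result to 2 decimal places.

Signed shortest Δλ from -153.87° to +146.93° is -59.20°.
Midpoint longitude = -153.87° + (-59.20°)/2 = -153.87° − 29.60° = -183.47°.
Normalise into (−180°, 180°]: +176.53°.
(The naïve average (-153.87 + +146.93)/2 = -3.47° is on the wrong side of the globe.)

+176.53°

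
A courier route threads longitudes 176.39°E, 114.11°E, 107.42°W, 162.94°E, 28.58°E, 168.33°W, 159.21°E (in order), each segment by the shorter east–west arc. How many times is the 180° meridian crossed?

Leg 1: +176.39° → +114.11°, shortest Δλ = -62.28° (west) — does not cross 180°.
Leg 2: +114.11° → -107.42°, shortest Δλ = 138.47° (east) — crosses 180°.
Leg 3: -107.42° → +162.94°, shortest Δλ = -89.64° (west) — crosses 180°.
Leg 4: +162.94° → +28.58°, shortest Δλ = -134.36° (west) — does not cross 180°.
Leg 5: +28.58° → -168.33°, shortest Δλ = 163.09° (east) — crosses 180°.
Leg 6: -168.33° → +159.21°, shortest Δλ = -32.46° (west) — crosses 180°.
Total crossings: 4.

4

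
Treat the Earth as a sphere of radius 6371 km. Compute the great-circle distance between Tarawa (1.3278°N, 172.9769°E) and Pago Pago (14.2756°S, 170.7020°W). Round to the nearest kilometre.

Δλ = -170.7020 − 172.9769 = -343.6789°; wrapped into (−180°, 180°]: 16.3211°.
Δφ = -14.2756 − 1.3278 = -15.6034°.
a = sin²(Δφ/2) + cos φ₁ · cos φ₂ · sin²(Δλ/2) = 0.037948.
c = 2·atan2(√a, √(1−a)) = 0.39211 rad → d = 6371·c ≈ 2498.16 km.

2498 km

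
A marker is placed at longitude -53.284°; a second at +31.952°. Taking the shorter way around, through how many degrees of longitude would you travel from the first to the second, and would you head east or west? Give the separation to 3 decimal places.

85.236° east

Raw difference: 31.952 − -53.284 = 85.236°.
Normalise into (−180°, 180°]: 85.236° stays 85.236°.
Positive ⇒ the second point lies to the east; separation 85.236°.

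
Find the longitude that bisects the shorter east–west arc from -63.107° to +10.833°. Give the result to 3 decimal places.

Signed shortest Δλ from -63.107° to +10.833° is +73.940°.
Midpoint longitude = -63.107° + (+73.940°)/2 = -63.107° + 36.970° = -26.137°.

-26.137°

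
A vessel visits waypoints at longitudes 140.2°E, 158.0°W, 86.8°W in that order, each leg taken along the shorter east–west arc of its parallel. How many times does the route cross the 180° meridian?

Leg 1: +140.2° → -158.0°, shortest Δλ = 61.8° (east) — crosses 180°.
Leg 2: -158.0° → -86.8°, shortest Δλ = 71.2° (east) — does not cross 180°.
Total crossings: 1.

1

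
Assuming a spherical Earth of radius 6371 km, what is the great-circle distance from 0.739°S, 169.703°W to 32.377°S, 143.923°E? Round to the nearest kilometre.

Δλ = 143.923 − -169.703 = 313.626°; wrapped into (−180°, 180°]: -46.374°.
Δφ = -32.377 − -0.739 = -31.638°.
a = sin²(Δφ/2) + cos φ₁ · cos φ₂ · sin²(Δλ/2) = 0.205226.
c = 2·atan2(√a, √(1−a)) = 0.94030 rad → d = 6371·c ≈ 5990.63 km.

5991 km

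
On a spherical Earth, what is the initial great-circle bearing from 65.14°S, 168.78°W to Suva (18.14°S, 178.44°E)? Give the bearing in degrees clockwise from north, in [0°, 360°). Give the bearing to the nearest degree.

Δλ = 178.44 − -168.78 = 347.22°; wrapped into (−180°, 180°]: -12.78°.
θ = atan2( sin Δλ · cos φ₂ , cos φ₁ · sin φ₂ − sin φ₁ · cos φ₂ · cos Δλ )
  = atan2(-0.21021, 0.70999) = -16.493° → normalised to [0°, 360°): 343.507°.

344°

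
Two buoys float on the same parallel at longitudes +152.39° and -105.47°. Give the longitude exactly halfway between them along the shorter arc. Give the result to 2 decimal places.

-156.54°

Signed shortest Δλ from +152.39° to -105.47° is +102.14°.
Midpoint longitude = +152.39° + (+102.14°)/2 = +152.39° + 51.07° = +203.46°.
Normalise into (−180°, 180°]: -156.54°.
(The naïve average (+152.39 + -105.47)/2 = 23.46° is on the wrong side of the globe.)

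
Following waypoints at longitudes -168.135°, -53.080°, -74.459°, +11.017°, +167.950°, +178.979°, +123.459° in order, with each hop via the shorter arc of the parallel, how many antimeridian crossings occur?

0

Leg 1: -168.135° → -53.080°, shortest Δλ = 115.055° (east) — does not cross 180°.
Leg 2: -53.080° → -74.459°, shortest Δλ = -21.379° (west) — does not cross 180°.
Leg 3: -74.459° → +11.017°, shortest Δλ = 85.476° (east) — does not cross 180°.
Leg 4: +11.017° → +167.950°, shortest Δλ = 156.933° (east) — does not cross 180°.
Leg 5: +167.950° → +178.979°, shortest Δλ = 11.029° (east) — does not cross 180°.
Leg 6: +178.979° → +123.459°, shortest Δλ = -55.52° (west) — does not cross 180°.
Total crossings: 0.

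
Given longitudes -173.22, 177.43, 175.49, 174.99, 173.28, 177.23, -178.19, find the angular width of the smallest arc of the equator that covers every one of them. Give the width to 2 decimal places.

13.50°

Sort the longitudes: -178.19°, -173.22°, +173.28°, +174.99°, +175.49°, +177.23°, +177.43°.
Eastward gaps between consecutive values (wrapping around): 4.97°, 346.50°, 1.71°, 0.50°, 1.74°, 0.20°, 4.38°.
Largest gap = 346.50° ⇒ minimal covering band is its complement: 360° − 346.50° = 13.50°.
Band runs from +173.28° eastward to -173.22°, crossing the antimeridian.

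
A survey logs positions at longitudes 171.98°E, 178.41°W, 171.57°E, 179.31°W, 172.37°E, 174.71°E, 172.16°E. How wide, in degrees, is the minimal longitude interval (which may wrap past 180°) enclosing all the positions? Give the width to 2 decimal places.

Sort the longitudes: -179.31°, -178.41°, +171.57°, +171.98°, +172.16°, +172.37°, +174.71°.
Eastward gaps between consecutive values (wrapping around): 0.90°, 349.98°, 0.41°, 0.18°, 0.21°, 2.34°, 5.98°.
Largest gap = 349.98° ⇒ minimal covering band is its complement: 360° − 349.98° = 10.02°.
Band runs from +171.57° eastward to -178.41°, crossing the antimeridian.

10.02°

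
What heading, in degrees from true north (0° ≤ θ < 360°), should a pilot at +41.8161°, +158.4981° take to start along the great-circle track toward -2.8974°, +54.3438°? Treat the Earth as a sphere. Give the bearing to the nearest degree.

Δλ = 54.3438 − 158.4981 = -104.1543°.
θ = atan2( sin Δλ · cos φ₂ , cos φ₁ · sin φ₂ − sin φ₁ · cos φ₂ · cos Δλ )
  = atan2(-0.96840, 0.12516) = -82.636° → normalised to [0°, 360°): 277.364°.

277°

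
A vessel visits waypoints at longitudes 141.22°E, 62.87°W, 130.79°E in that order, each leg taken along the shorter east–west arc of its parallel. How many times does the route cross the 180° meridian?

2

Leg 1: +141.22° → -62.87°, shortest Δλ = 155.91° (east) — crosses 180°.
Leg 2: -62.87° → +130.79°, shortest Δλ = -166.34° (west) — crosses 180°.
Total crossings: 2.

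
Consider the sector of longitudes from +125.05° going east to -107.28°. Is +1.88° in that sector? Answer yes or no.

No

Band width going east from +125.05° to -107.28°: ((-107.28 − 125.05) mod 360) = 127.67°.
Offset of +1.88° east of the west edge: ((1.88 − 125.05) mod 360) = 236.83°.
236.83° > 127.67° ⇒ outside.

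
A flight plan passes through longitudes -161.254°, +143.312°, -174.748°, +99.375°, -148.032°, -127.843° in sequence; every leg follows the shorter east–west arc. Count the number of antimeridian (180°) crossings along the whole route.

Leg 1: -161.254° → +143.312°, shortest Δλ = -55.434° (west) — crosses 180°.
Leg 2: +143.312° → -174.748°, shortest Δλ = 41.94° (east) — crosses 180°.
Leg 3: -174.748° → +99.375°, shortest Δλ = -85.877° (west) — crosses 180°.
Leg 4: +99.375° → -148.032°, shortest Δλ = 112.593° (east) — crosses 180°.
Leg 5: -148.032° → -127.843°, shortest Δλ = 20.189° (east) — does not cross 180°.
Total crossings: 4.

4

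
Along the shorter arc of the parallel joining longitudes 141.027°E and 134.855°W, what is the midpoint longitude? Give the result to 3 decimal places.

176.914°W

Signed shortest Δλ from +141.027° to -134.855° is +84.118°.
Midpoint longitude = +141.027° + (+84.118°)/2 = +141.027° + 42.059° = +183.086°.
Normalise into (−180°, 180°]: -176.914°.
(The naïve average (+141.027 + -134.855)/2 = 3.086° is on the wrong side of the globe.)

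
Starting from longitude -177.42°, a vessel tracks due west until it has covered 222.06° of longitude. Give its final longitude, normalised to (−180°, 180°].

-39.48°

Start at -177.42°; shift −222.06° → -399.48°.
-399.48° lies outside (−180°, 180°]; add 360° → -39.48°.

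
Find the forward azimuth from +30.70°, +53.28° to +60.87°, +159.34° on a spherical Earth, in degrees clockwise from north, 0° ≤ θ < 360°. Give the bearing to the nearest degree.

Δλ = 159.34 − 53.28 = 106.06°.
θ = atan2( sin Δλ · cos φ₂ , cos φ₁ · sin φ₂ − sin φ₁ · cos φ₂ · cos Δλ )
  = atan2(0.46779, 0.81985) = 29.708° → normalised to [0°, 360°): 29.708°.

30°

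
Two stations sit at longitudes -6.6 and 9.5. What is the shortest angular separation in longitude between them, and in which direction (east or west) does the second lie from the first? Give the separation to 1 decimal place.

Raw difference: 9.5 − -6.6 = 16.1°.
Normalise into (−180°, 180°]: 16.1° stays 16.1°.
Positive ⇒ the second point lies to the east; separation 16.1°.

16.1° east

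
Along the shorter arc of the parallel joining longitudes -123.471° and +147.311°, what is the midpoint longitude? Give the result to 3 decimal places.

Signed shortest Δλ from -123.471° to +147.311° is -89.218°.
Midpoint longitude = -123.471° + (-89.218°)/2 = -123.471° − 44.609° = -168.080°.
(The naïve average (-123.471 + +147.311)/2 = 11.92° is on the wrong side of the globe.)

-168.080°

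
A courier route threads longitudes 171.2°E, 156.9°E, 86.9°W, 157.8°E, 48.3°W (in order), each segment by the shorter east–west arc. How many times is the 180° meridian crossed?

Leg 1: +171.2° → +156.9°, shortest Δλ = -14.3° (west) — does not cross 180°.
Leg 2: +156.9° → -86.9°, shortest Δλ = 116.2° (east) — crosses 180°.
Leg 3: -86.9° → +157.8°, shortest Δλ = -115.3° (west) — crosses 180°.
Leg 4: +157.8° → -48.3°, shortest Δλ = 153.9° (east) — crosses 180°.
Total crossings: 3.

3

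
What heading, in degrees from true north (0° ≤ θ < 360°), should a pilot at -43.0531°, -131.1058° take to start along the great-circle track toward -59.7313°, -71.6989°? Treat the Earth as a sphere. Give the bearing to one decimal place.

Δλ = -71.6989 − -131.1058 = 59.4069°.
θ = atan2( sin Δλ · cos φ₂ , cos φ₁ · sin φ₂ − sin φ₁ · cos φ₂ · cos Δλ )
  = atan2(0.43389, -0.45597) = 136.421° → normalised to [0°, 360°): 136.421°.

136.4°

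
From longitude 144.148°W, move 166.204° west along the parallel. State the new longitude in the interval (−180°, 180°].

49.648°E

Start at -144.148°; shift −166.204° → -310.352°.
-310.352° lies outside (−180°, 180°]; add 360° → +49.648°.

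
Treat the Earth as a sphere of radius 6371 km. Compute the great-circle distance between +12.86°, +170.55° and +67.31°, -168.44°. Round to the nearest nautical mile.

Δλ = -168.44 − 170.55 = -338.99°; wrapped into (−180°, 180°]: 21.01°.
Δφ = 67.31 − 12.86 = 54.45°.
a = sin²(Δφ/2) + cos φ₁ · cos φ₂ · sin²(Δλ/2) = 0.221794.
c = 2·atan2(√a, √(1−a)) = 0.98074 rad → d = 6371·c ≈ 6248.27 km ≈ 3373.79 nmi.

3374 nmi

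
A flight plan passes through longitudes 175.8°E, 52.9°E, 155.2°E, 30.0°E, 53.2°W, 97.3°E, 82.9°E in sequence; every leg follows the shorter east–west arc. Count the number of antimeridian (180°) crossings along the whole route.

0

Leg 1: +175.8° → +52.9°, shortest Δλ = -122.9° (west) — does not cross 180°.
Leg 2: +52.9° → +155.2°, shortest Δλ = 102.3° (east) — does not cross 180°.
Leg 3: +155.2° → +30.0°, shortest Δλ = -125.2° (west) — does not cross 180°.
Leg 4: +30.0° → -53.2°, shortest Δλ = -83.2° (west) — does not cross 180°.
Leg 5: -53.2° → +97.3°, shortest Δλ = 150.5° (east) — does not cross 180°.
Leg 6: +97.3° → +82.9°, shortest Δλ = -14.4° (west) — does not cross 180°.
Total crossings: 0.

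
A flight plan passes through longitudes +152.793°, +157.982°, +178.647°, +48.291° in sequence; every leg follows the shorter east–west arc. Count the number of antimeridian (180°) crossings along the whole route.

0

Leg 1: +152.793° → +157.982°, shortest Δλ = 5.189° (east) — does not cross 180°.
Leg 2: +157.982° → +178.647°, shortest Δλ = 20.665° (east) — does not cross 180°.
Leg 3: +178.647° → +48.291°, shortest Δλ = -130.356° (west) — does not cross 180°.
Total crossings: 0.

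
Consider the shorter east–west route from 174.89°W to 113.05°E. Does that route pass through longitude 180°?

Yes

Naïve |113.05 − -174.89| = 287.94° > 180°, so the shorter arc goes the other way round — across 180°.
Signed shortest Δλ = ((113.05 − -174.89 + 180) mod 360) − 180 = -72.06°.
Going west by 72.06° from -174.89° passes through 180° before reaching +113.05°.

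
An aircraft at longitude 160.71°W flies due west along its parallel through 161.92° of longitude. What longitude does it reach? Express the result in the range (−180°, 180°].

37.37°E

Start at -160.71°; shift −161.92° → -322.63°.
-322.63° lies outside (−180°, 180°]; add 360° → +37.37°.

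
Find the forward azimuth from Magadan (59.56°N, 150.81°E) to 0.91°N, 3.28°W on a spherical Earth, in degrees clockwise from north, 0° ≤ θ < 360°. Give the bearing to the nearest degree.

Δλ = -3.28 − 150.81 = -154.09°.
θ = atan2( sin Δλ · cos φ₂ , cos φ₁ · sin φ₂ − sin φ₁ · cos φ₂ · cos Δλ )
  = atan2(-0.43690, 0.78345) = -29.147° → normalised to [0°, 360°): 330.853°.

331°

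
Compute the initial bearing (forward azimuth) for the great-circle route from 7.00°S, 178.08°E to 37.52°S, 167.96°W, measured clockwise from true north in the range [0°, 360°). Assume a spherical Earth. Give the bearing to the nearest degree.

159°

Δλ = -167.96 − 178.08 = -346.04°; wrapped into (−180°, 180°]: 13.96°.
θ = atan2( sin Δλ · cos φ₂ , cos φ₁ · sin φ₂ − sin φ₁ · cos φ₂ · cos Δλ )
  = atan2(0.19134, -0.51069) = 159.461° → normalised to [0°, 360°): 159.461°.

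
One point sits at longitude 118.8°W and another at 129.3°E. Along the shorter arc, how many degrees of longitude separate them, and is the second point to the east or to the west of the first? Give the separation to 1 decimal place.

111.9° west

Raw difference: 129.3 − -118.8 = 248.1°.
Normalise into (−180°, 180°]: 248.1° − 360° = -111.9°.
Negative ⇒ the second point lies to the west; separation 111.9°.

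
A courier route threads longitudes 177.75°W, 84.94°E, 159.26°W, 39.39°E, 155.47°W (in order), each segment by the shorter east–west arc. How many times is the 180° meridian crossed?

4

Leg 1: -177.75° → +84.94°, shortest Δλ = -97.31° (west) — crosses 180°.
Leg 2: +84.94° → -159.26°, shortest Δλ = 115.8° (east) — crosses 180°.
Leg 3: -159.26° → +39.39°, shortest Δλ = -161.35° (west) — crosses 180°.
Leg 4: +39.39° → -155.47°, shortest Δλ = 165.14° (east) — crosses 180°.
Total crossings: 4.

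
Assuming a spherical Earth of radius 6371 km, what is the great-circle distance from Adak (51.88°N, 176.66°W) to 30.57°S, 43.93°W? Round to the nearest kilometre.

Δλ = -43.93 − -176.66 = 132.73°.
Δφ = -30.57 − 51.88 = -82.45°.
a = sin²(Δφ/2) + cos φ₁ · cos φ₂ · sin²(Δλ/2) = 0.880386.
c = 2·atan2(√a, √(1−a)) = 2.43530 rad → d = 6371·c ≈ 15515.28 km.

15515 km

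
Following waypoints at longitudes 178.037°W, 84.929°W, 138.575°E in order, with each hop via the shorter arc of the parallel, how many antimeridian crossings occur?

1

Leg 1: -178.037° → -84.929°, shortest Δλ = 93.108° (east) — does not cross 180°.
Leg 2: -84.929° → +138.575°, shortest Δλ = -136.496° (west) — crosses 180°.
Total crossings: 1.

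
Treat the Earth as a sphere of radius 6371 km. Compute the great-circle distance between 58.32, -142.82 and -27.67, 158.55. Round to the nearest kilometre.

Δλ = 158.55 − -142.82 = 301.37°; wrapped into (−180°, 180°]: -58.63°.
Δφ = -27.67 − 58.32 = -85.99°.
a = sin²(Δφ/2) + cos φ₁ · cos φ₂ · sin²(Δλ/2) = 0.576531.
c = 2·atan2(√a, √(1−a)) = 1.72446 rad → d = 6371·c ≈ 10986.55 km.

10987 km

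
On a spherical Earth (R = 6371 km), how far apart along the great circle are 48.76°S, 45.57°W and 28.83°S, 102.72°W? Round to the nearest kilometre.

Δλ = -102.72 − -45.57 = -57.15°.
Δφ = -28.83 − -48.76 = 19.93°.
a = sin²(Δφ/2) + cos φ₁ · cos φ₂ · sin²(Δλ/2) = 0.162067.
c = 2·atan2(√a, √(1−a)) = 0.82866 rad → d = 6371·c ≈ 5279.37 km.

5279 km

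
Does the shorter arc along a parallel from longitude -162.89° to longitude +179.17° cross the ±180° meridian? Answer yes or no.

Yes

Naïve |179.17 − -162.89| = 342.06° > 180°, so the shorter arc goes the other way round — across 180°.
Signed shortest Δλ = ((179.17 − -162.89 + 180) mod 360) − 180 = -17.94°.
Going west by 17.94° from -162.89° passes through 180° before reaching +179.17°.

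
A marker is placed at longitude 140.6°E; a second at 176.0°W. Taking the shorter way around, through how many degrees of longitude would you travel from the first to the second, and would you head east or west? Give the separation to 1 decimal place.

43.4° east

Raw difference: -176.0 − 140.6 = -316.6°.
Normalise into (−180°, 180°]: -316.6° + 360° = 43.4°.
Positive ⇒ the second point lies to the east; separation 43.4°.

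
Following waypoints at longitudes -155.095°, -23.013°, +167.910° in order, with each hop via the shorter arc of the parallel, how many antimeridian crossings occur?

Leg 1: -155.095° → -23.013°, shortest Δλ = 132.082° (east) — does not cross 180°.
Leg 2: -23.013° → +167.910°, shortest Δλ = -169.077° (west) — crosses 180°.
Total crossings: 1.

1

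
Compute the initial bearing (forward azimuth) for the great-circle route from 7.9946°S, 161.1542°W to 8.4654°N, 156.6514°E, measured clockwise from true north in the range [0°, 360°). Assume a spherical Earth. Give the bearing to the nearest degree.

Δλ = 156.6514 − -161.1542 = 317.8056°; wrapped into (−180°, 180°]: -42.1944°.
θ = atan2( sin Δλ · cos φ₂ , cos φ₁ · sin φ₂ − sin φ₁ · cos φ₂ · cos Δλ )
  = atan2(-0.66433, 0.24770) = -69.552° → normalised to [0°, 360°): 290.448°.

290°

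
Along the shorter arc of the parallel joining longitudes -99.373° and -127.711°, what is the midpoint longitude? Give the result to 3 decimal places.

Signed shortest Δλ from -99.373° to -127.711° is -28.338°.
Midpoint longitude = -99.373° + (-28.338°)/2 = -99.373° − 14.169° = -113.542°.

-113.542°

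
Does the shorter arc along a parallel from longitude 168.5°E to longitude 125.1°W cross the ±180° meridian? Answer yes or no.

Naïve |-125.1 − 168.5| = 293.6° > 180°, so the shorter arc goes the other way round — across 180°.
Signed shortest Δλ = ((-125.1 − 168.5 + 180) mod 360) − 180 = 66.4°.
Going east by 66.4° from +168.5° passes through 180° before reaching -125.1°.

Yes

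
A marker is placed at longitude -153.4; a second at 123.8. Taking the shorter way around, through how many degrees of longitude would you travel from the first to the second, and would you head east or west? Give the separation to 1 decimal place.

82.8° west

Raw difference: 123.8 − -153.4 = 277.2°.
Normalise into (−180°, 180°]: 277.2° − 360° = -82.8°.
Negative ⇒ the second point lies to the west; separation 82.8°.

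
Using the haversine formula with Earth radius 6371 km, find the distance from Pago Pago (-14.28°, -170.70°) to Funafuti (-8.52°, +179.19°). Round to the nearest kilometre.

Δλ = 179.19 − -170.70 = 349.89°; wrapped into (−180°, 180°]: -10.11°.
Δφ = -8.52 − -14.28 = 5.76°.
a = sin²(Δφ/2) + cos φ₁ · cos φ₂ · sin²(Δλ/2) = 0.009965.
c = 2·atan2(√a, √(1−a)) = 0.19999 rad → d = 6371·c ≈ 1274.11 km.

1274 km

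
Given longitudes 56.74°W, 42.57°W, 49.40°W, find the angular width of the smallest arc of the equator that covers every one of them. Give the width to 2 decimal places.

14.17°

Sort the longitudes: -56.74°, -49.40°, -42.57°.
Eastward gaps between consecutive values (wrapping around): 7.34°, 6.83°, 345.83°.
Largest gap = 345.83° ⇒ minimal covering band is its complement: 360° − 345.83° = 14.17°.
Band runs from -56.74° eastward to -42.57°.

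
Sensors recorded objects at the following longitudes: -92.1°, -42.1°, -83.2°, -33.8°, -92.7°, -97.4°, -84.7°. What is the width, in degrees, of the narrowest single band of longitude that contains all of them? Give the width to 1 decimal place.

Sort the longitudes: -97.4°, -92.7°, -92.1°, -84.7°, -83.2°, -42.1°, -33.8°.
Eastward gaps between consecutive values (wrapping around): 4.7°, 0.6°, 7.4°, 1.5°, 41.1°, 8.3°, 296.4°.
Largest gap = 296.4° ⇒ minimal covering band is its complement: 360° − 296.4° = 63.6°.
Band runs from -97.4° eastward to -33.8°.

63.6°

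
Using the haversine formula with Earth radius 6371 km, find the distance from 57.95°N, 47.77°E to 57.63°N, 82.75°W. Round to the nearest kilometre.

Δλ = -82.75 − 47.77 = -130.52°.
Δφ = 57.63 − 57.95 = -0.32°.
a = sin²(Δφ/2) + cos φ₁ · cos φ₂ · sin²(Δλ/2) = 0.234355.
c = 2·atan2(√a, √(1−a)) = 1.01067 rad → d = 6371·c ≈ 6439.01 km.

6439 km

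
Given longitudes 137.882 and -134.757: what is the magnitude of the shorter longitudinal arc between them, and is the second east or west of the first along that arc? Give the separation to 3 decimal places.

Raw difference: -134.757 − 137.882 = -272.639°.
Normalise into (−180°, 180°]: -272.639° + 360° = 87.361°.
Positive ⇒ the second point lies to the east; separation 87.361°.

87.361° east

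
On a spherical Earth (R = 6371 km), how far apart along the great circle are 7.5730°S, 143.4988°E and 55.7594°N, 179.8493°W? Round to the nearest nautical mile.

4216 nmi

Δλ = -179.8493 − 143.4988 = -323.3481°; wrapped into (−180°, 180°]: 36.6519°.
Δφ = 55.7594 − -7.5730 = 63.3324°.
a = sin²(Δφ/2) + cos φ₁ · cos φ₂ · sin²(Δλ/2) = 0.330734.
c = 2·atan2(√a, √(1−a)) = 1.22544 rad → d = 6371·c ≈ 7807.28 km ≈ 4215.59 nmi.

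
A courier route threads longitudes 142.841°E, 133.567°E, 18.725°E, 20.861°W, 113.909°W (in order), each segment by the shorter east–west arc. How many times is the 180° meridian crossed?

0

Leg 1: +142.841° → +133.567°, shortest Δλ = -9.274° (west) — does not cross 180°.
Leg 2: +133.567° → +18.725°, shortest Δλ = -114.842° (west) — does not cross 180°.
Leg 3: +18.725° → -20.861°, shortest Δλ = -39.586° (west) — does not cross 180°.
Leg 4: -20.861° → -113.909°, shortest Δλ = -93.048° (west) — does not cross 180°.
Total crossings: 0.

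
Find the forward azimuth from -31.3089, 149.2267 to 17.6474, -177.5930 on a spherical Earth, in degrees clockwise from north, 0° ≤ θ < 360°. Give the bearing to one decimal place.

Δλ = -177.5930 − 149.2267 = -326.8197°; wrapped into (−180°, 180°]: 33.1803°.
θ = atan2( sin Δλ · cos φ₂ , cos φ₁ · sin φ₂ − sin φ₁ · cos φ₂ · cos Δλ )
  = atan2(0.52152, 0.67347) = 37.754° → normalised to [0°, 360°): 37.754°.

37.8°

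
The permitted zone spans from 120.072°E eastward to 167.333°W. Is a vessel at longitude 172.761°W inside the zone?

Band width going east from +120.072° to -167.333°: ((-167.333 − 120.072) mod 360) = 72.595°.
Offset of -172.761° east of the west edge: ((-172.761 − 120.072) mod 360) = 67.167°.
67.167° ≤ 72.595° ⇒ inside.

Yes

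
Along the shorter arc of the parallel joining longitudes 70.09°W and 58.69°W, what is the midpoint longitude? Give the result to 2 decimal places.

64.39°W

Signed shortest Δλ from -70.09° to -58.69° is +11.40°.
Midpoint longitude = -70.09° + (+11.40°)/2 = -70.09° + 5.70° = -64.39°.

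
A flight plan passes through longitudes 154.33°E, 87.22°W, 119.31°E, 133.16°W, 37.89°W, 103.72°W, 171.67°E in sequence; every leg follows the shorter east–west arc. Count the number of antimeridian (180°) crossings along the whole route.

4

Leg 1: +154.33° → -87.22°, shortest Δλ = 118.45° (east) — crosses 180°.
Leg 2: -87.22° → +119.31°, shortest Δλ = -153.47° (west) — crosses 180°.
Leg 3: +119.31° → -133.16°, shortest Δλ = 107.53° (east) — crosses 180°.
Leg 4: -133.16° → -37.89°, shortest Δλ = 95.27° (east) — does not cross 180°.
Leg 5: -37.89° → -103.72°, shortest Δλ = -65.83° (west) — does not cross 180°.
Leg 6: -103.72° → +171.67°, shortest Δλ = -84.61° (west) — crosses 180°.
Total crossings: 4.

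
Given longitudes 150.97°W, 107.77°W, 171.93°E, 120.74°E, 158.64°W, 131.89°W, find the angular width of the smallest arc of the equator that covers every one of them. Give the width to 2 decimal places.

Sort the longitudes: -158.64°, -150.97°, -131.89°, -107.77°, +120.74°, +171.93°.
Eastward gaps between consecutive values (wrapping around): 7.67°, 19.08°, 24.12°, 228.51°, 51.19°, 29.43°.
Largest gap = 228.51° ⇒ minimal covering band is its complement: 360° − 228.51° = 131.49°.
Band runs from +120.74° eastward to -107.77°, crossing the antimeridian.

131.49°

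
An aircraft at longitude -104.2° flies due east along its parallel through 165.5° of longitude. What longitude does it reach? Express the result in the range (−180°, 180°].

+61.3°

Start at -104.2°; shift +165.5° → +61.3°.
+61.3° already lies in (−180°, 180°].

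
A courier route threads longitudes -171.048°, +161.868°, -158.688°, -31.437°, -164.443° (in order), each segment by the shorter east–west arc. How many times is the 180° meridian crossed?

Leg 1: -171.048° → +161.868°, shortest Δλ = -27.084° (west) — crosses 180°.
Leg 2: +161.868° → -158.688°, shortest Δλ = 39.444° (east) — crosses 180°.
Leg 3: -158.688° → -31.437°, shortest Δλ = 127.251° (east) — does not cross 180°.
Leg 4: -31.437° → -164.443°, shortest Δλ = -133.006° (west) — does not cross 180°.
Total crossings: 2.

2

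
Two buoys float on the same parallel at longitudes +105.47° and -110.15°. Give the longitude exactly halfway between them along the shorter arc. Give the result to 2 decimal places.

Signed shortest Δλ from +105.47° to -110.15° is +144.38°.
Midpoint longitude = +105.47° + (+144.38°)/2 = +105.47° + 72.19° = +177.66°.
(The naïve average (+105.47 + -110.15)/2 = -2.34° is on the wrong side of the globe.)

+177.66°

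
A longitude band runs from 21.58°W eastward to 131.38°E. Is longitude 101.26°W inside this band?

No

Band width going east from -21.58° to +131.38°: ((131.38 − -21.58) mod 360) = 152.96°.
Offset of -101.26° east of the west edge: ((-101.26 − -21.58) mod 360) = 280.32°.
280.32° > 152.96° ⇒ outside.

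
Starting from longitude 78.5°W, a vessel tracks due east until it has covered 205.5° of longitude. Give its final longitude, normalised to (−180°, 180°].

Start at -78.5°; shift +205.5° → +127.0°.
+127.0° already lies in (−180°, 180°].

127.0°E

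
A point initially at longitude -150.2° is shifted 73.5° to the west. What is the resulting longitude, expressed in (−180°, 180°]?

+136.3°

Start at -150.2°; shift −73.5° → -223.7°.
-223.7° lies outside (−180°, 180°]; add 360° → +136.3°.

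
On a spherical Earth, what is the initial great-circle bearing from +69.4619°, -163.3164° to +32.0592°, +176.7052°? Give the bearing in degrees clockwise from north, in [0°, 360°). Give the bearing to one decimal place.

207.4°

Δλ = 176.7052 − -163.3164 = 340.0216°; wrapped into (−180°, 180°]: -19.9784°.
θ = atan2( sin Δλ · cos φ₂ , cos φ₁ · sin φ₂ − sin φ₁ · cos φ₂ · cos Δλ )
  = atan2(-0.28956, -0.55965) = -152.643° → normalised to [0°, 360°): 207.357°.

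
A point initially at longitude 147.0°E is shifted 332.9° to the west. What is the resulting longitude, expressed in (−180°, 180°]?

174.1°E

Start at +147.0°; shift −332.9° → -185.9°.
-185.9° lies outside (−180°, 180°]; add 360° → +174.1°.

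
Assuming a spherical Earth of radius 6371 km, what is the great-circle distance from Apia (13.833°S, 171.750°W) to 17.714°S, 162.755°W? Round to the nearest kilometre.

Δλ = -162.755 − -171.750 = 8.995°.
Δφ = -17.714 − -13.833 = -3.881°.
a = sin²(Δφ/2) + cos φ₁ · cos φ₂ · sin²(Δλ/2) = 0.006834.
c = 2·atan2(√a, √(1−a)) = 0.16553 rad → d = 6371·c ≈ 1054.57 km.

1055 km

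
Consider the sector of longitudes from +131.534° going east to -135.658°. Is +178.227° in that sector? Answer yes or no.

Band width going east from +131.534° to -135.658°: ((-135.658 − 131.534) mod 360) = 92.808°.
Offset of +178.227° east of the west edge: ((178.227 − 131.534) mod 360) = 46.693°.
46.693° ≤ 92.808° ⇒ inside.

Yes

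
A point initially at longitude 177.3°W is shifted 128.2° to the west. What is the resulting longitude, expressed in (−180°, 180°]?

Start at -177.3°; shift −128.2° → -305.5°.
-305.5° lies outside (−180°, 180°]; add 360° → +54.5°.

54.5°E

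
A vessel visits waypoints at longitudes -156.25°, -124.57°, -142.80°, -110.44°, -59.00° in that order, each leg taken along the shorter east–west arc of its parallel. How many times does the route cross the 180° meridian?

Leg 1: -156.25° → -124.57°, shortest Δλ = 31.68° (east) — does not cross 180°.
Leg 2: -124.57° → -142.80°, shortest Δλ = -18.23° (west) — does not cross 180°.
Leg 3: -142.80° → -110.44°, shortest Δλ = 32.36° (east) — does not cross 180°.
Leg 4: -110.44° → -59.00°, shortest Δλ = 51.44° (east) — does not cross 180°.
Total crossings: 0.

0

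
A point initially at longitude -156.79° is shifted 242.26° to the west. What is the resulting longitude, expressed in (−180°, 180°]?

-39.05°

Start at -156.79°; shift −242.26° → -399.05°.
-399.05° lies outside (−180°, 180°]; add 360° → -39.05°.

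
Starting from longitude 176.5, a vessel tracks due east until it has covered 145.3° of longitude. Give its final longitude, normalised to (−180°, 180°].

Start at +176.5°; shift +145.3° → +321.8°.
+321.8° lies outside (−180°, 180°]; subtract 360° → -38.2°.

-38.2°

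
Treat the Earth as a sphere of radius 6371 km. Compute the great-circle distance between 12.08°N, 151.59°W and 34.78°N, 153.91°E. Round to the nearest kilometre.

Δλ = 153.91 − -151.59 = 305.50°; wrapped into (−180°, 180°]: -54.50°.
Δφ = 34.78 − 12.08 = 22.70°.
a = sin²(Δφ/2) + cos φ₁ · cos φ₂ · sin²(Δλ/2) = 0.207112.
c = 2·atan2(√a, √(1−a)) = 0.94496 rad → d = 6371·c ≈ 6020.34 km.

6020 km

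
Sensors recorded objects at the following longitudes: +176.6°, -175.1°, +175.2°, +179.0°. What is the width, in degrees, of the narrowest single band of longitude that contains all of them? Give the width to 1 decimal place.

Sort the longitudes: -175.1°, +175.2°, +176.6°, +179.0°.
Eastward gaps between consecutive values (wrapping around): 350.3°, 1.4°, 2.4°, 5.9°.
Largest gap = 350.3° ⇒ minimal covering band is its complement: 360° − 350.3° = 9.7°.
Band runs from +175.2° eastward to -175.1°, crossing the antimeridian.

9.7°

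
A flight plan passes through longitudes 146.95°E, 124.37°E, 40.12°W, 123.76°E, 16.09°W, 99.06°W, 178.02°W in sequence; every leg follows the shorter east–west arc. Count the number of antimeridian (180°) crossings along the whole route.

0

Leg 1: +146.95° → +124.37°, shortest Δλ = -22.58° (west) — does not cross 180°.
Leg 2: +124.37° → -40.12°, shortest Δλ = -164.49° (west) — does not cross 180°.
Leg 3: -40.12° → +123.76°, shortest Δλ = 163.88° (east) — does not cross 180°.
Leg 4: +123.76° → -16.09°, shortest Δλ = -139.85° (west) — does not cross 180°.
Leg 5: -16.09° → -99.06°, shortest Δλ = -82.97° (west) — does not cross 180°.
Leg 6: -99.06° → -178.02°, shortest Δλ = -78.96° (west) — does not cross 180°.
Total crossings: 0.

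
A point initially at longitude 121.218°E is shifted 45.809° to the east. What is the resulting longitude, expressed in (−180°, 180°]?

167.027°E

Start at +121.218°; shift +45.809° → +167.027°.
+167.027° already lies in (−180°, 180°].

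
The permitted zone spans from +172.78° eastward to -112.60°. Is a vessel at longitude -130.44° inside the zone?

Band width going east from +172.78° to -112.60°: ((-112.60 − 172.78) mod 360) = 74.62°.
Offset of -130.44° east of the west edge: ((-130.44 − 172.78) mod 360) = 56.78°.
56.78° ≤ 74.62° ⇒ inside.

Yes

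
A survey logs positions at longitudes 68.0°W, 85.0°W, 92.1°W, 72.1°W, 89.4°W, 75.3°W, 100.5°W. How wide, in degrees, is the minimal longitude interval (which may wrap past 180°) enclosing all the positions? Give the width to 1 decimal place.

Sort the longitudes: -100.5°, -92.1°, -89.4°, -85.0°, -75.3°, -72.1°, -68.0°.
Eastward gaps between consecutive values (wrapping around): 8.4°, 2.7°, 4.4°, 9.7°, 3.2°, 4.1°, 327.5°.
Largest gap = 327.5° ⇒ minimal covering band is its complement: 360° − 327.5° = 32.5°.
Band runs from -100.5° eastward to -68.0°.

32.5°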